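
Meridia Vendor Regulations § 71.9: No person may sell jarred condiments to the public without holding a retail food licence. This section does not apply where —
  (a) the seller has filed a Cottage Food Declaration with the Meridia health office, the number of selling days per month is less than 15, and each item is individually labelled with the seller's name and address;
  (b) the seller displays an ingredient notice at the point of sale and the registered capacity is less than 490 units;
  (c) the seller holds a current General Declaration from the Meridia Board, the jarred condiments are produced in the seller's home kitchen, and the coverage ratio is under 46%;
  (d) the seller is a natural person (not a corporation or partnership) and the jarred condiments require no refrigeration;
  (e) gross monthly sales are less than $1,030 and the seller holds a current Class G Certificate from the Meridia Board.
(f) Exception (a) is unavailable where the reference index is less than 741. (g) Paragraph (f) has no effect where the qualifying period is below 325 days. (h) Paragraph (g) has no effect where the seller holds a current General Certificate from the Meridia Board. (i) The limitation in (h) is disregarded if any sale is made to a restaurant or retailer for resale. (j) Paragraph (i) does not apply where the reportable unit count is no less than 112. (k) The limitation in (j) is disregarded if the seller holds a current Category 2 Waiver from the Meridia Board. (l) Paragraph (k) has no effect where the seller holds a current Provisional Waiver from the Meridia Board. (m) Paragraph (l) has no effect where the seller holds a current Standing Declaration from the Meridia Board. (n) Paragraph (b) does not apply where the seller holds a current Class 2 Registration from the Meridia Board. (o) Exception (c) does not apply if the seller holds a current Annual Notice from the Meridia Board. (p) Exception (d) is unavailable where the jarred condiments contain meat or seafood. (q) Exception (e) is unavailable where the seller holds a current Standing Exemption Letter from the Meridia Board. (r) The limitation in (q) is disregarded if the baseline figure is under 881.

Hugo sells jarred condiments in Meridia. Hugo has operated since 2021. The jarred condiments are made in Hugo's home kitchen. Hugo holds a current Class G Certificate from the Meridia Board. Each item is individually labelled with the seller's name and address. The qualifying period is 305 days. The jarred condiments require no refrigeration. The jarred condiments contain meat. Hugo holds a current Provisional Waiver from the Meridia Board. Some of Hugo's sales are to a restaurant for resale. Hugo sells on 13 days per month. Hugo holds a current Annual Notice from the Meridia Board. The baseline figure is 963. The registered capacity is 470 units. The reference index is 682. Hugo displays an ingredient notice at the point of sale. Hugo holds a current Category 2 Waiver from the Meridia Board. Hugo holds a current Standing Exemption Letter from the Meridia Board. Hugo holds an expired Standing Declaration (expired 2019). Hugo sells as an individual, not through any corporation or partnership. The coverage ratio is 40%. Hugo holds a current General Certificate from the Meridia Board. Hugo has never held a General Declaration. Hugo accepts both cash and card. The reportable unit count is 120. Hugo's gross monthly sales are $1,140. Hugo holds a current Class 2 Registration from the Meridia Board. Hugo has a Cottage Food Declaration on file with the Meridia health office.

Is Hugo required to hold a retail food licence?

Exception (a) is satisfied on its face — a Cottage Food Declaration is on file; the number of selling days per month is 13, less than the 15 limit; items are individually labelled. Turning to paragraphs (f)–(m): (f) operates against (a): the reference index is 682, less than the 741 limit. (g) would limit (f) — the qualifying period is 305 days, below the 325 days limit — but (h) sets (g) aside: (h) operates against (g): a current General Certificate is held. (i) operates (some sales are to a restaurant for resale), but is overridden by (j): (j) operates against (i): the reportable unit count is 120, meeting the 112 threshold. (k) would limit (j) — a current Category 2 Waiver is held — but (l) sets (k) aside: (l) operates — a current Provisional Waiver is held. (m), which would lift (l), is not triggered — no current Standing Declaration is held. (a) is therefore removed.
Exception (b): an ingredient notice is displayed; the registered capacity is 470 units, less than the 490 units limit — every condition holds. However, paragraph (n) must be considered: (n) operates — a current Class 2 Registration is held. So (b) is unavailable.
Exception (c) fails — there is no General Declaration in force.
Exception (d)'s conditions are all satisfied: the seller is a natural person; the jarred condiments are shelf-stable. But applying paragraph (p): (p) is triggered — the jarred condiments contain meat. So (d) is unavailable.
Exception (e) fails — gross monthly sales are $1,140, not less than $1,030.
No exception displaces § 71.9.

Yes — Hugo must hold a retail food licence.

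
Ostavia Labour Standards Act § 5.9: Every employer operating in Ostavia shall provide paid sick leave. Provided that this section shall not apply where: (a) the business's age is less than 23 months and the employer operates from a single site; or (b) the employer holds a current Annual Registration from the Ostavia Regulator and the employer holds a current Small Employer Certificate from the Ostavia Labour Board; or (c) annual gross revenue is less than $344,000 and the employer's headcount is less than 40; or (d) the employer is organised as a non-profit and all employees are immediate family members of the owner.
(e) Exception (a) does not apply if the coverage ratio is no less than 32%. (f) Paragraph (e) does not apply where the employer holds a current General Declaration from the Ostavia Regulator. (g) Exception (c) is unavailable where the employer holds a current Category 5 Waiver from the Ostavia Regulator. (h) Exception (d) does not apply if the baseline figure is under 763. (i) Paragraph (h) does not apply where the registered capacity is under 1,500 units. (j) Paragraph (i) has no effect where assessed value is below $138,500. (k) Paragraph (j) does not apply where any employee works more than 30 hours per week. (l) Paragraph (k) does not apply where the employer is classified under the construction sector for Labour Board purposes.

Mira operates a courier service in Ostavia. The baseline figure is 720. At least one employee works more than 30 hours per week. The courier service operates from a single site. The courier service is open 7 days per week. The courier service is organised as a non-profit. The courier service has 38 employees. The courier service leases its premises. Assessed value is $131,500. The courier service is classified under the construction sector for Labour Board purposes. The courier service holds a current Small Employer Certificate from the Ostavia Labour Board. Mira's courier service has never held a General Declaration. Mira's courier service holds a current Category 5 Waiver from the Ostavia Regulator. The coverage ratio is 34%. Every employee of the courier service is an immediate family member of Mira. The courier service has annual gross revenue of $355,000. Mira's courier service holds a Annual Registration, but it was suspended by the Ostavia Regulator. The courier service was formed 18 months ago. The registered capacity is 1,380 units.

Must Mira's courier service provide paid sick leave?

Yes — Mira's courier service must provide paid sick leave.

Exception (a): the business's age is 18 months, less than the 23 months limit; the employer operates from a single site — every condition holds. But: (e) operates against (a): the coverage ratio is 34%, meeting the 32% threshold. (f), which would lift (e), is not triggered — there is no General Declaration in force. (a) is therefore removed.
Exception (b) does not apply: the Annual Registration is not current.
Exception (c) fails — annual gross revenue is $355,000, not less than $344,000.
All of (d)'s requirements are met (the employer is a non-profit; every employee is an immediate family member). But: (h) operates — the baseline figure is 720, under the 763 limit. (i) would limit (h) — the registered capacity is 1,380 units, under the 1,500 units limit — but (j) sets (i) aside: (j) applies — assessed value is $131,500, below the $138,500 limit. (k) operates (at least one employee exceeds 30 hours/week), but is itself disapplied by (l): (l) operates against (k): the courier service is classified under the construction sector. So (d) is unavailable.
No exception is made out. Mira's courier service falls within the general rule.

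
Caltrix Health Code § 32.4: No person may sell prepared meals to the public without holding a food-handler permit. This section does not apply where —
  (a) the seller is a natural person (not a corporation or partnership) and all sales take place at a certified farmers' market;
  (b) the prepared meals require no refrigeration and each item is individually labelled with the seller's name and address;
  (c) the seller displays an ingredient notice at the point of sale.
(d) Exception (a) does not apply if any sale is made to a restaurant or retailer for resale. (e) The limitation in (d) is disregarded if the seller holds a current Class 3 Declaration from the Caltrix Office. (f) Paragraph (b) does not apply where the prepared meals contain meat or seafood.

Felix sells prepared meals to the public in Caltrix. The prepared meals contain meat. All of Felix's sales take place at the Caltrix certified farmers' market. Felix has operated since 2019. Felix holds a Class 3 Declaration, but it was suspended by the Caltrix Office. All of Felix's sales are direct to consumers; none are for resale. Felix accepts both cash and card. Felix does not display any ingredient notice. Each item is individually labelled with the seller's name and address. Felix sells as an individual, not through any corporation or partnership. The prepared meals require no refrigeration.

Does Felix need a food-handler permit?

No — exception (a) applies; Felix is not required to hold a food-handler permit.

Exception (a): the seller is a natural person; all sales are at a certified farmers' market — every condition holds. Considering the limiting provisions: (d), which would limit (a), is not triggered: no sales are for resale. So (a) applies.
Exception (b): the prepared meals are shelf-stable; items are individually labelled — every condition holds. Turning to paragraph (f): (f) is engaged — the prepared meals contain meat. So (b) is unavailable.
Exception (c) requires that the seller displays an ingredient notice at the point of sale; but no ingredient notice is displayed, so (c) is unavailable.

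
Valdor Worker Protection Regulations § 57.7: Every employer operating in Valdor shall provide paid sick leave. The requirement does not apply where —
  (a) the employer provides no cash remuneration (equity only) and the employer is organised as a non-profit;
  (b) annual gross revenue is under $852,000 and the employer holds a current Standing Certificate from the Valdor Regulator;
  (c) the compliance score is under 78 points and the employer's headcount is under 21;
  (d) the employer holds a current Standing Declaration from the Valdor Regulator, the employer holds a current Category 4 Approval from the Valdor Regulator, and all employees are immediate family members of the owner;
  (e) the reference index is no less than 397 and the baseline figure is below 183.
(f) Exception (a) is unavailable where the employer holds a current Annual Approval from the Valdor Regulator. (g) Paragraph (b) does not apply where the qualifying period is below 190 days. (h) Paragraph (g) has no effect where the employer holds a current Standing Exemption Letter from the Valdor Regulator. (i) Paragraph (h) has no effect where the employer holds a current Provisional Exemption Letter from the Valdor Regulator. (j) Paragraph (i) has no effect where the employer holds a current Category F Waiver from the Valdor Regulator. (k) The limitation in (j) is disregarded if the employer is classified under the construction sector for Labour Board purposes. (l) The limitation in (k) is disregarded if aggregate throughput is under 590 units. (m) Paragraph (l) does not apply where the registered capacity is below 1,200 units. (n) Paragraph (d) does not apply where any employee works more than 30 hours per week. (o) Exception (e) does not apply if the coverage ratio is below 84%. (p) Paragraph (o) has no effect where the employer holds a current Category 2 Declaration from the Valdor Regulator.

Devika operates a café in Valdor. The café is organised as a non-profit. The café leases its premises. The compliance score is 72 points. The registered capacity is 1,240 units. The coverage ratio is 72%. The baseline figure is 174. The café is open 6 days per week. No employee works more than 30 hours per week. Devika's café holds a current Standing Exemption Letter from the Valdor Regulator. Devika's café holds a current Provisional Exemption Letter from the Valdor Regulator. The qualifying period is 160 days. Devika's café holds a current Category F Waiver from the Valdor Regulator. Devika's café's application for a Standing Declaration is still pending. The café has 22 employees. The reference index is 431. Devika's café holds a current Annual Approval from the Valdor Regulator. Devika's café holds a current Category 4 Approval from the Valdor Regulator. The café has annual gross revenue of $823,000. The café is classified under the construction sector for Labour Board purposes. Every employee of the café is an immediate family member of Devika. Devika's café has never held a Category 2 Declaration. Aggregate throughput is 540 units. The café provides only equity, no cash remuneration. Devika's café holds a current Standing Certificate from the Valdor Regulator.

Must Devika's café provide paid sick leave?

All of (a)'s requirements are met (remuneration is equity-only; the employer is a non-profit). Turning to paragraph (f): (f) operates — a current Annual Approval is held. So (a) is unavailable.
Exception (b): annual gross revenue is $823,000, under the $852,000 limit; a current Standing Certificate is held — every condition holds. Considering the limiting provisions: (g) operates (the qualifying period is 160 days, below the 190 days limit), but is itself disapplied by (h): (h) operates against (g): a current Standing Exemption Letter is held. (i) is triggered (a current Provisional Exemption Letter is held), but is displaced by (j): (j) is engaged — a current Category F Waiver is held. (k) would limit (j) — the café is classified under the construction sector — but (l) sets (k) aside: (l) operates against (k): aggregate throughput is 540 units, under the 590 units limit. (m), which would lift (l), is inapplicable — the registered capacity is 1,240 units, not below 1,200 units. Exception (b) stands.
Exception (c) requires that the employer's headcount is under 21; but the employer's headcount is 22, not under 21, so (c) is unavailable.
Exception (d) requires that the employer holds a current Standing Declaration from the Valdor Regulator; but no current Standing Declaration is held, so (d) is unavailable.
Exception (e): the reference index is 431, meeting the 397 threshold; the baseline figure is 174, below the 183 limit — every condition holds. But applying paragraphs (o)–(p): (o) operates against (e): the coverage ratio is 72%, below the 84% limit. (p) is inapplicable (the Category 2 Declaration is not current), so (o) stands. So (e) is unavailable.

No — exception (b) applies; Devika's café is not required to provide paid sick leave.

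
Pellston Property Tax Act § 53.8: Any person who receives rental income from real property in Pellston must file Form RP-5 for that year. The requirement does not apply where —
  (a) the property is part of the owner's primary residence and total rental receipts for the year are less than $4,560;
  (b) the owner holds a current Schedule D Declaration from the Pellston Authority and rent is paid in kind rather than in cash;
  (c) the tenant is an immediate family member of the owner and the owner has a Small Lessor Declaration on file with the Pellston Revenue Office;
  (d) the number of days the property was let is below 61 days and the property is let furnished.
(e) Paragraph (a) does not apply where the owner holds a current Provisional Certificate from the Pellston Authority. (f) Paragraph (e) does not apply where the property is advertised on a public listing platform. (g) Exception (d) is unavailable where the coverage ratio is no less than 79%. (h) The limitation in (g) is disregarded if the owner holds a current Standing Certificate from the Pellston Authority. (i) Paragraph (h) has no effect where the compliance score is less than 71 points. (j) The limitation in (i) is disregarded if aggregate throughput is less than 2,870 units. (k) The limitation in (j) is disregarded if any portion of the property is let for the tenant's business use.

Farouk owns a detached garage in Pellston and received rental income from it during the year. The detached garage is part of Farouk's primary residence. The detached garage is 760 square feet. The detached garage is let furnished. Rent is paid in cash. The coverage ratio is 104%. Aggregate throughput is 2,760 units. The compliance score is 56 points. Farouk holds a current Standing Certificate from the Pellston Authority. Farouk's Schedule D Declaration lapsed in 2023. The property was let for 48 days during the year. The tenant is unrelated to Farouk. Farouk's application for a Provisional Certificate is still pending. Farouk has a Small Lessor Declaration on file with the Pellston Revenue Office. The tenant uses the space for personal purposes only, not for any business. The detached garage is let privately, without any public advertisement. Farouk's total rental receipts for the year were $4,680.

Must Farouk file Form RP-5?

Exception (a) does not apply: total rental receipts for the year are $4,680, not less than $4,560.
Exception (b) requires that the owner holds a current Schedule D Declaration from the Pellston Authority; but there is no Schedule D Declaration in force, so (b) is unavailable.
Exception (c) does not apply: the tenant is unrelated to the owner.
Exception (d): the number of days the property was let is 48 days, below the 61 days limit; the property is let furnished — every condition holds. Applying paragraphs (g)–(k): (g) would limit (d) — the coverage ratio is 104%, meeting the 79% threshold — but (h) sets (g) aside: (h) operates against (g): a current Standing Certificate is held. (i) applies (the compliance score is 56 points, less than the 71 points limit), but is displaced by (j): (j) operates against (i): aggregate throughput is 2,760 units, less than the 2,870 units limit. (k) is inapplicable (the space is used for personal purposes only), so (j) stands. (d) remains available.

No — exception (d) applies; Farouk is not required to file Form RP-5.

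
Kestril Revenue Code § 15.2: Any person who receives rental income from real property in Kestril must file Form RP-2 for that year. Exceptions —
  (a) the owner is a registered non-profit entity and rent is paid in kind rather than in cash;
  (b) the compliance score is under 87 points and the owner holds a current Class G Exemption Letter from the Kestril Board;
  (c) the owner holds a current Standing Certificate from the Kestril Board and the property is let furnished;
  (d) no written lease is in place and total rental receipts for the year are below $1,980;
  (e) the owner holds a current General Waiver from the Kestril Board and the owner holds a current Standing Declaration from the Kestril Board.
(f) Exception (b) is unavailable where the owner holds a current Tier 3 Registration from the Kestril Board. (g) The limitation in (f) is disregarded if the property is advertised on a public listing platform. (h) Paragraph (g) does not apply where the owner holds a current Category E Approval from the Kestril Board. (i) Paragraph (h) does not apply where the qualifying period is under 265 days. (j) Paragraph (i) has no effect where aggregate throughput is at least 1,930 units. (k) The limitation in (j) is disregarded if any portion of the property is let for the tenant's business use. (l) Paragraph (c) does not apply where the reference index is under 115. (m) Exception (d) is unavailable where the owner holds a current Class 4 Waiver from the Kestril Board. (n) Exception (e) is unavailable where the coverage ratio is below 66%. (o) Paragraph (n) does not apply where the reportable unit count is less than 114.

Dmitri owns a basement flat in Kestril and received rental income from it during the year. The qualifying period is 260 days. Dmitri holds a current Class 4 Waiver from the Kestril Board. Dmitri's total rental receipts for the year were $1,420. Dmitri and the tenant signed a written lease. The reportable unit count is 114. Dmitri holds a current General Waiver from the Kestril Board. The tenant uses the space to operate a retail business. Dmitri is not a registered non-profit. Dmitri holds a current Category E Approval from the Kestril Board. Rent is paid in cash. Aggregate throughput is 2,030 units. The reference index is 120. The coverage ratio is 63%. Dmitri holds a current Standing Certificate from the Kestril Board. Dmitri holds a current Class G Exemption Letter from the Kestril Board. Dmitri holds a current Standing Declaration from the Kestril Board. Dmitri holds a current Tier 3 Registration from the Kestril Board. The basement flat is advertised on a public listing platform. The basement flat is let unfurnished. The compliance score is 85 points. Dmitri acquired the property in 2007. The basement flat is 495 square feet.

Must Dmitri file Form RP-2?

No — exception (b) applies; Dmitri is not required to file Form RP-2.

Exception (a) does not apply: Dmitri is not a registered non-profit.
Exception (b) is satisfied on its face — the compliance score is 85 points, under the 87 points limit; a current Class G Exemption Letter is held. As to paragraphs (f)–(k): (f) would limit (b) — a current Tier 3 Registration is held — but (g) sets (f) aside: (g) is triggered — the property is publicly advertised. (h) would limit (g) — a current Category E Approval is held — but (i) sets (h) aside: (i) operates against (h): the qualifying period is 260 days, under the 265 days limit. (j) applies (aggregate throughput is 2,030 units, meeting the 1,930 units threshold), but is set aside by (k): (k) is triggered — the space is let for business use. (b) remains available.
Exception (c) fails — the property is let unfurnished.
Exception (d) does not apply: a written lease is in place.
Exception (e) is satisfied on its face — a current General Waiver is held; a current Standing Declaration is held. However, paragraphs (n)–(o) must be considered: (n) operates against (e): the coverage ratio is 63%, below the 66% limit. (o) is not triggered (the reportable unit count is 114, not less than 114), so (n) stands. Exception (e) does not apply.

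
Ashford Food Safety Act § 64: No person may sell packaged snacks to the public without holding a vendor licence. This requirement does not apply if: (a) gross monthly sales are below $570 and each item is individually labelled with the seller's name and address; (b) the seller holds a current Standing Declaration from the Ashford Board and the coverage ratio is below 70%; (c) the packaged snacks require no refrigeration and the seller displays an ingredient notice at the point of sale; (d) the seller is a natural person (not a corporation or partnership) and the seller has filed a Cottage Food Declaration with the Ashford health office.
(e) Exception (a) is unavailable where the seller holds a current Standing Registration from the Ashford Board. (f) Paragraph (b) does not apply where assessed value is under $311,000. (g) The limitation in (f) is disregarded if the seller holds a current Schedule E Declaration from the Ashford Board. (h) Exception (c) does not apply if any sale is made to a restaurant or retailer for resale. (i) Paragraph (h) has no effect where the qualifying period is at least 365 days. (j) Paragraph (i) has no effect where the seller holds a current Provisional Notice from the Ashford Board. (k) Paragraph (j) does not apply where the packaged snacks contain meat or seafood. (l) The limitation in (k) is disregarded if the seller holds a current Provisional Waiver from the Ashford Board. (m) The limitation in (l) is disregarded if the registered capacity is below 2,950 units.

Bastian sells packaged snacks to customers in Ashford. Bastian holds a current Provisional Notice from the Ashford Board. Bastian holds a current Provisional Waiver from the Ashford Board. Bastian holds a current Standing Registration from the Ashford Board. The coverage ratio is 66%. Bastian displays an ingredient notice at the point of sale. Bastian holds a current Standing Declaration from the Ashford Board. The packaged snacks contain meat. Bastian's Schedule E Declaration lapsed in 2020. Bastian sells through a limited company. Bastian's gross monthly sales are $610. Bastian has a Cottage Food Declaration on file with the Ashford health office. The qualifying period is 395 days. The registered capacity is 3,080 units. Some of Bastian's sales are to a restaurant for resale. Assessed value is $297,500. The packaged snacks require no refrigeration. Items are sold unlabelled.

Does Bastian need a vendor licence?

Exception (a) does not apply: gross monthly sales are $610, not below $570.
Exception (b) is satisfied on its face — a current Standing Declaration is held; the coverage ratio is 66%, below the 70% limit. But: (f) operates — assessed value is $297,500, under the $311,000 limit. (g) is not triggered (no current Schedule E Declaration is held), so (f) stands. So (b) is unavailable.
Exception (c): the packaged snacks are shelf-stable; an ingredient notice is displayed — every condition holds. But: (h) operates against (c): some sales are to a restaurant for resale. (i) is engaged (the qualifying period is 395 days, meeting the 365 days threshold), but is displaced by (j): (j) operates against (i): a current Provisional Notice is held. (k) applies (the packaged snacks contain meat), but is set aside by (l): (l) operates against (k): a current Provisional Waiver is held. (m) is not engaged (the registered capacity is 3,080 units, not below 2,950 units), so (l) stands. (c) is therefore removed.
Exception (d) does not apply: the seller operates through a limited company.
No exception is made out. Bastian falls within the general rule.

Yes — Bastian must hold a vendor licence.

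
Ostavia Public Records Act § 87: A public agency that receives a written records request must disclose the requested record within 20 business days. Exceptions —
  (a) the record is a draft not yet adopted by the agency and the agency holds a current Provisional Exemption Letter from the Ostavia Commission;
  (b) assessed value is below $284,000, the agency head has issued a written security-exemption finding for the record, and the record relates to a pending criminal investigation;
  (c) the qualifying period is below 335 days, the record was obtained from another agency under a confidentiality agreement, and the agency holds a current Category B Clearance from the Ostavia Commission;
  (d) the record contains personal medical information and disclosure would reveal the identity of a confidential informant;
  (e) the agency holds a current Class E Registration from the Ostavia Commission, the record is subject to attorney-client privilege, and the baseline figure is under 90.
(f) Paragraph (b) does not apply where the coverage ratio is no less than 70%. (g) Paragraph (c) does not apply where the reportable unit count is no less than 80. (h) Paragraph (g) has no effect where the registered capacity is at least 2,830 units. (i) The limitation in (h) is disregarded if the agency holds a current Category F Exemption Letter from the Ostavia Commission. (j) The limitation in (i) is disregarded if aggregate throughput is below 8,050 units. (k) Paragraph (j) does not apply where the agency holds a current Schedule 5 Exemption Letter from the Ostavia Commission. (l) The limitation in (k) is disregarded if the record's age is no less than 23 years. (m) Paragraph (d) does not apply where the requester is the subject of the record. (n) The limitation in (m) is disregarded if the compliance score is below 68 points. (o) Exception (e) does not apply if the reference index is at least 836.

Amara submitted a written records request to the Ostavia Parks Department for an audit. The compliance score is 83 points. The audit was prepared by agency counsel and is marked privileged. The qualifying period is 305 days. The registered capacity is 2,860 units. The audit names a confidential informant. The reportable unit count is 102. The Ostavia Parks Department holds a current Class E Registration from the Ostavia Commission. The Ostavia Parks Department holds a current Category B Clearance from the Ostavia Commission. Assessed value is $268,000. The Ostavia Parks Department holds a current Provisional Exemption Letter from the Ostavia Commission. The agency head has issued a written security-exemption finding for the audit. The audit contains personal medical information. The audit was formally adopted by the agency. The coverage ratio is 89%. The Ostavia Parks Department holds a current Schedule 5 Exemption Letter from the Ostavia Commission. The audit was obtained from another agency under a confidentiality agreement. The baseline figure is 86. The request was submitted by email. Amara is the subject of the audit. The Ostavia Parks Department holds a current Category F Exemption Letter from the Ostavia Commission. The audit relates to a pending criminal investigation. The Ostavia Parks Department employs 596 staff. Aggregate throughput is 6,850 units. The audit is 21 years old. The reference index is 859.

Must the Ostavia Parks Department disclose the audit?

Yes — the Ostavia Parks Department must disclose the audit.

Exception (a) does not apply: the audit has been formally adopted.
Exception (b) is satisfied on its face — assessed value is $268,000, below the $284,000 limit; a written security-exemption finding has been issued; the audit relates to a pending investigation. But applying paragraph (f): (f) operates against (b): the coverage ratio is 89%, meeting the 70% threshold. So (b) is unavailable.
Exception (c) is satisfied on its face — the qualifying period is 305 days, below the 335 days limit; the audit was obtained under a confidentiality agreement; a current Category B Clearance is held. Turning to paragraphs (g)–(l): (g) operates — the reportable unit count is 102, meeting the 80 threshold. (h) would limit (g) — the registered capacity is 2,860 units, meeting the 2,830 units threshold — but (i) sets (h) aside: (i) is triggered — a current Category F Exemption Letter is held. (j) would limit (i) — aggregate throughput is 6,850 units, below the 8,050 units limit — but (k) sets (j) aside: (k) operates against (j): a current Schedule 5 Exemption Letter is held. (l) is inapplicable (the record's age is 21 years, short of 23 years), so (k) stands. So (c) is unavailable.
All of (d)'s requirements are met (the audit contains personal medical information; the audit names a confidential informant). But applying paragraphs (m)–(n): (m) is engaged — Amara is the subject of the audit. (n) does not operate here (the compliance score is 83 points, not below 68 points), so (m) stands. Exception (d) does not apply.
All of (e)'s requirements are met (a current Class E Registration is held; the audit is privileged; the baseline figure is 86, under the 90 limit). However, paragraph (o) must be considered: (o) operates — the reference index is 859, meeting the 836 threshold. So (e) is unavailable.
Every exception is unavailable, so the rule governs.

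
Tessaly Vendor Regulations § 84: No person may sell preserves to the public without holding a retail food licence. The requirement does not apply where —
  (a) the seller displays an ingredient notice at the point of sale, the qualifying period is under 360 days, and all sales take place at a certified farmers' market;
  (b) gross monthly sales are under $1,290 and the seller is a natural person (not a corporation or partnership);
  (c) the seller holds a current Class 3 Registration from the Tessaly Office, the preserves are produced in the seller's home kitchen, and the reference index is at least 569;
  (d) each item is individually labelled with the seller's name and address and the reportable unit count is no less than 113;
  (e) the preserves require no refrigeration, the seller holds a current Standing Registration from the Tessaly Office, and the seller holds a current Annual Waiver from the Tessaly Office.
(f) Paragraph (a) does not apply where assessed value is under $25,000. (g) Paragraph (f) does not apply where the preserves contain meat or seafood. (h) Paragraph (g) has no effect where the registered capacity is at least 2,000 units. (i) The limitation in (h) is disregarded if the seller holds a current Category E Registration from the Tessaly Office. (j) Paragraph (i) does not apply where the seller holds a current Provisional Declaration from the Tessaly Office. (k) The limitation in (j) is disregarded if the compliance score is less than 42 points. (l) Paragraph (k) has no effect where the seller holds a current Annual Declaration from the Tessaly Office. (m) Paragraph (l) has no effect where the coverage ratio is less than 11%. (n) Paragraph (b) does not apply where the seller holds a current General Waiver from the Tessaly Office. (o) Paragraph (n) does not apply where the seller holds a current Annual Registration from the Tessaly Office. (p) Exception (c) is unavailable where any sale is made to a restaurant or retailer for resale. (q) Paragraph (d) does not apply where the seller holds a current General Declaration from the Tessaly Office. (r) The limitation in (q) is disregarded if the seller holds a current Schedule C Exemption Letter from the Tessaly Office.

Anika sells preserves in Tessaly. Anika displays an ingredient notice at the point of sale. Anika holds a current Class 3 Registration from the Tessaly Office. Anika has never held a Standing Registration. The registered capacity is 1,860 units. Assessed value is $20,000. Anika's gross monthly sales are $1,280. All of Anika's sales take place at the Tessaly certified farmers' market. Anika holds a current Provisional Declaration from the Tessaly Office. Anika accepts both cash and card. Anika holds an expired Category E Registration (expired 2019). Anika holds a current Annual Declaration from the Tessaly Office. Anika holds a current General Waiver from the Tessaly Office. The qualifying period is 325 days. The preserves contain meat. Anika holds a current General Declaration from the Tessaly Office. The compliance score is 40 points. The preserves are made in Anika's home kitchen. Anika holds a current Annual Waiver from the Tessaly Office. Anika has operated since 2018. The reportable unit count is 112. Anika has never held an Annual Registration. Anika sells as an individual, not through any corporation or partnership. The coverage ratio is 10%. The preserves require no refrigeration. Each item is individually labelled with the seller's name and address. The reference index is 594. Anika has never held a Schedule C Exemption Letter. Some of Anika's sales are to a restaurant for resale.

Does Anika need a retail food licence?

All of (a)'s requirements are met (an ingredient notice is displayed; the qualifying period is 325 days, under the 360 days limit; all sales are at a certified farmers' market). Under paragraphs (f)–(m): (f) would limit (a) — assessed value is $20,000, under the $25,000 limit — but (g) sets (f) aside: (g) applies — the preserves contain meat. (h), which would lift (g), is not engaged — the registered capacity is 1,860 units, short of 2,000 units. (a) remains available.
Exception (b): gross monthly sales are $1,280, under the $1,290 limit; the seller is a natural person — every condition holds. But: (n) is engaged — a current General Waiver is held. (o) is not triggered (no current Annual Registration is held), so (n) stands. So (b) is unavailable.
All of (c)'s requirements are met (a current Class 3 Registration is held; the preserves are home-kitchen produced; the reference index is 594, meeting the 569 threshold). Turning to paragraph (p): (p) applies — some sales are to a restaurant for resale. (c) is therefore removed.
Exception (d) does not apply: the reportable unit count is 112, short of 113.
Exception (e) fails — there is no Standing Registration in force.

No — exception (a) applies; Anika is not required to hold a retail food licence.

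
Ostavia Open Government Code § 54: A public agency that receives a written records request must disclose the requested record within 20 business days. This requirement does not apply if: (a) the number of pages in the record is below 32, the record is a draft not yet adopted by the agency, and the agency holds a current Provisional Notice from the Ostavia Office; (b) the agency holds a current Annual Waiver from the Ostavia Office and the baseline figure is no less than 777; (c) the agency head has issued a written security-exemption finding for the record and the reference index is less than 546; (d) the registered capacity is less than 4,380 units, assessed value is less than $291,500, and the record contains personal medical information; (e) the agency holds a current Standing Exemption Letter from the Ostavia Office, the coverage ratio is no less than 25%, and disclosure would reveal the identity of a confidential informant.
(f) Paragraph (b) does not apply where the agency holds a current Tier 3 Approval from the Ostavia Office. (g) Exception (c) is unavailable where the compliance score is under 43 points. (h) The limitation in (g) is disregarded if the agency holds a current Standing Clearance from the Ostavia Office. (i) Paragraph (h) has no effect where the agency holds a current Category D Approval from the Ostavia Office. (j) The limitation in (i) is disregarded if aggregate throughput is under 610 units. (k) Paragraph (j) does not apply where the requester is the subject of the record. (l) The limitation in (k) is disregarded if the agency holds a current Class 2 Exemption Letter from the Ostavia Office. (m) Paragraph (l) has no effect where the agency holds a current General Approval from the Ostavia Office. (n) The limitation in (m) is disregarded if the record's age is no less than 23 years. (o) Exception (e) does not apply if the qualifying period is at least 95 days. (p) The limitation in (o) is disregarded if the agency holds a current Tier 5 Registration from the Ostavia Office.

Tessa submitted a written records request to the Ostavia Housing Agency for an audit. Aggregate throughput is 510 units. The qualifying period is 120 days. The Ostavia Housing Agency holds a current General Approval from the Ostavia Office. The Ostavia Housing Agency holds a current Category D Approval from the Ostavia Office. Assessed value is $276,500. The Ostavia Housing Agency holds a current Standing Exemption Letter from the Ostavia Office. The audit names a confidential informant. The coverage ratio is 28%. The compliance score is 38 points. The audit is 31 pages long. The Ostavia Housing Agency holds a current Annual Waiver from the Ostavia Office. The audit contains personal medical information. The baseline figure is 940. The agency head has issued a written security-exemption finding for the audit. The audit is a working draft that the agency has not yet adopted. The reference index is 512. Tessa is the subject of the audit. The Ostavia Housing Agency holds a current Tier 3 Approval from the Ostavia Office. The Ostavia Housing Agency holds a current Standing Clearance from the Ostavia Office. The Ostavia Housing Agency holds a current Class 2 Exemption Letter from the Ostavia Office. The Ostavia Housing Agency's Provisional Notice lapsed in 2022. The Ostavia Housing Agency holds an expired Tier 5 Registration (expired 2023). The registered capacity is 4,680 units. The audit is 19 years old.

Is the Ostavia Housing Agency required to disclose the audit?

Yes — the Ostavia Housing Agency must disclose the audit.

Exception (a) requires that the agency holds a current Provisional Notice from the Ostavia Office; but the Provisional Notice is not current, so (a) is unavailable.
All of (b)'s requirements are met (a current Annual Waiver is held; the baseline figure is 940, meeting the 777 threshold). But: (f) applies — a current Tier 3 Approval is held. Exception (b) does not apply.
Exception (c) is satisfied on its face — a written security-exemption finding has been issued; the reference index is 512, less than the 546 limit. But: (g) operates against (c): the compliance score is 38 points, under the 43 points limit. (h) is triggered (a current Standing Clearance is held), but is itself disapplied by (i): (i) applies — a current Category D Approval is held. (j) would limit (i) — aggregate throughput is 510 units, under the 610 units limit — but (k) sets (j) aside: (k) operates — Tessa is the subject of the audit. (l) would limit (k) — a current Class 2 Exemption Letter is held — but (m) sets (l) aside: (m) operates against (l): a current General Approval is held. (n), which would lift (m), is not engaged — the record's age is 19 years, short of 23 years. So (c) is unavailable.
Exception (d) requires that the registered capacity is less than 4,380 units; but the registered capacity is 4,680 units, not less than 4,380 units, so (d) is unavailable.
All of (e)'s requirements are met (a current Standing Exemption Letter is held; the coverage ratio is 28%, meeting the 25% threshold; the audit names a confidential informant). However, paragraphs (o)–(p) must be considered: (o) operates against (e): the qualifying period is 120 days, meeting the 95 days threshold. (p), which would lift (o), is not triggered — there is no Tier 5 Registration in force. Exception (e) does not apply.
No exception applies. The general rule governs.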